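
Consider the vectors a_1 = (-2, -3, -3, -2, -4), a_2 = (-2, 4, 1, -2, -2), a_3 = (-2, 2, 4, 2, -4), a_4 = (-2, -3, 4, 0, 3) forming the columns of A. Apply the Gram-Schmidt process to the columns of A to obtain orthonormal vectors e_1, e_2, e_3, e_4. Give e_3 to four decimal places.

a_1 = (-2, -3, -3, -2, -4); ‖a_1‖ = 6.4807, so e_1 = (-0.3086, -0.4629, -0.4629, -0.3086, -0.6172).
e_1·a_2 = (-0.3086)·(-2) + (-0.4629)·4 + (-0.4629)·1 + (-0.3086)·(-2) + (-0.6172)·(-2) = 0.1543.
u_2 = a_2 − 0.1543·e_1 = (-1.9524, 4.0714, 1.0714, -1.9524, -1.9048).
‖u_2‖ = 5.3830, so e_2 = (-0.3627, 0.7564, 0.1990, -0.3627, -0.3539).
e_1·a_3 = (-0.3086)·(-2) + (-0.4629)·2 + (-0.4629)·4 + (-0.3086)·2 + (-0.6172)·(-4) = -0.3086; e_2·a_3 = (-0.3627)·(-2) + 0.7564·2 + 0.1990·4 + (-0.3627)·2 + (-0.3539)·(-4) = 3.7243.
u_3 = a_3 + 0.3086·e_1 − 3.7243·e_2 = (-0.7445, -0.9597, 3.1159, 3.2555, -2.8726).
‖u_3‖ = 5.4804, so e_3 = (-0.1358, -0.1751, 0.5685, 0.5940, -0.5242).

e_3 = (-0.1358, -0.1751, 0.5685, 0.5940, -0.5242)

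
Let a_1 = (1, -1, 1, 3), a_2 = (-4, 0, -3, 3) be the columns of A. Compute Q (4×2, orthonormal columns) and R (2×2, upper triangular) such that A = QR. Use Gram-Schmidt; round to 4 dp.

Q = [[0.2887, -0.7181], [-0.2887, 0.0287], [0.2887, -0.5458], [0.8660, 0.4309]], R = [[3.4641, 0.5774], [0.0000, 5.8023]]

a_1 = (1, -1, 1, 3); ‖a_1‖ = 3.4641, so q_1 = (0.2887, -0.2887, 0.2887, 0.8660).
q_1·a_2 = 0.2887·(-4) + (-0.2887)·0 + 0.2887·(-3) + 0.8660·3 = 0.5774.
u_2 = a_2 − 0.5774·q_1 = (-4.1667, 0.1667, -3.1667, 2.5000).
‖u_2‖ = 5.8023, so q_2 = (-0.7181, 0.0287, -0.5458, 0.4309).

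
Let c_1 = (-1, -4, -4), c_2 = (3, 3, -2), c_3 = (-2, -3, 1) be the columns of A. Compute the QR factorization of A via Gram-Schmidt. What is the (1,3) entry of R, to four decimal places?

q_1 = c_1/‖c_1‖ = (-1, -4, -4)/5.7446 = (-0.1741, -0.6963, -0.6963).
r_{13} = q_1·c_3 = 1.7408.

r_{13} = 1.7408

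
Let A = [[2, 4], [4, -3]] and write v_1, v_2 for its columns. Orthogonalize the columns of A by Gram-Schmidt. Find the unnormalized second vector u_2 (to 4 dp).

u_2 = (4.4000, -2.2000)

v_1 = (2, 4); ‖v_1‖ = 4.4721, so e_1 = (0.4472, 0.8944).
e_1·v_2 = 0.4472·4 + 0.8944·(-3) = -0.8944.
u_2 = v_2 + 0.8944·e_1 = (4.4000, -2.2000).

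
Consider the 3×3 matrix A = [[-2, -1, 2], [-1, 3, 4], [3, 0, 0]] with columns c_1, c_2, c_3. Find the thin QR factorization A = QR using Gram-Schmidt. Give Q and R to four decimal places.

c_1 = (-2, -1, 3); ‖c_1‖ = 3.7417, so q_1 = (-0.5345, -0.2673, 0.8018).
q_1·c_2 = (-0.5345)·(-1) + (-0.2673)·3 + 0.8018·0 = -0.2673.
u_2 = c_2 + 0.2673·q_1 = (-1.1429, 2.9286, 0.2143).
‖u_2‖ = 3.1510, so q_2 = (-0.3627, 0.9294, 0.0680).
q_1·c_3 = (-0.5345)·2 + (-0.2673)·4 + 0.8018·0 = -2.1381; q_2·c_3 = (-0.3627)·2 + 0.9294·4 + 0.0680·0 = 2.9923.
u_3 = c_3 + 2.1381·q_1 − 2.9923·q_2 = (1.9424, 0.6475, 1.5108).
‖u_3‖ = 2.5446, so q_3 = (0.7634, 0.2545, 0.5937).

Q = [[-0.5345, -0.3627, 0.7634], [-0.2673, 0.9294, 0.2545], [0.8018, 0.0680, 0.5937]], R = [[3.7417, -0.2673, -2.1381], [0.0000, 3.1510, 2.9923], [0.0000, 0.0000, 2.5446]]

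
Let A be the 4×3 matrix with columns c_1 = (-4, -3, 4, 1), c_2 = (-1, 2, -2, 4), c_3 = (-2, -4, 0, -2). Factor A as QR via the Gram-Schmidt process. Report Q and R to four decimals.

c_1 = (-4, -3, 4, 1); ‖c_1‖ = 6.4807, so q_1 = (-0.6172, -0.4629, 0.6172, 0.1543).
q_1·c_2 = (-0.6172)·(-1) + (-0.4629)·2 + 0.6172·(-2) + 0.1543·4 = -0.9258.
u_2 = c_2 + 0.9258·q_1 = (-1.5714, 1.5714, -1.4286, 4.1429).
‖u_2‖ = 4.9135, so q_2 = (-0.3198, 0.3198, -0.2907, 0.8432).
q_1·c_3 = (-0.6172)·(-2) + (-0.4629)·(-4) + 0.6172·0 + 0.1543·(-2) = 2.7775; q_2·c_3 = (-0.3198)·(-2) + 0.3198·(-4) + (-0.2907)·0 + 0.8432·(-2) = -2.3259.
u_3 = c_3 − 2.7775·q_1 + 2.3259·q_2 = (-1.0296, -1.9704, -2.3905, -0.4675).
‖u_3‖ = 3.2978, so q_3 = (-0.3122, -0.5975, -0.7249, -0.1417).

Q = [[-0.6172, -0.3198, -0.3122], [-0.4629, 0.3198, -0.5975], [0.6172, -0.2907, -0.7249], [0.1543, 0.8432, -0.1417]], R = [[6.4807, -0.9258, 2.7775], [0.0000, 4.9135, -2.3259], [0.0000, 0.0000, 3.2978]]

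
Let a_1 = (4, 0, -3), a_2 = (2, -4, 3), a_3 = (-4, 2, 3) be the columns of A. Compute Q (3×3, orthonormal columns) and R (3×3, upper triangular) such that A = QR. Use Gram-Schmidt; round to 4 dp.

Q = [[0.8000, 0.4014, 0.4460], [0.0000, -0.7433, 0.6690], [-0.6000, 0.5352, 0.5946]], R = [[5.0000, -0.2000, -5.0000], [0.0000, 5.3814, -1.4866], [0.0000, 0.0000, 1.3379]]

a_1 = (4, 0, -3); ‖a_1‖ = 5.0000, so e_1 = (0.8000, 0.0000, -0.6000).
e_1·a_2 = 0.8000·2 + 0.0000·(-4) + (-0.6000)·3 = -0.2000.
u_2 = a_2 + 0.2000·e_1 = (2.1600, -4.0000, 2.8800).
‖u_2‖ = 5.3814, so e_2 = (0.4014, -0.7433, 0.5352).
e_1·a_3 = 0.8000·(-4) + 0.0000·2 + (-0.6000)·3 = -5.0000; e_2·a_3 = 0.4014·(-4) + (-0.7433)·2 + 0.5352·3 = -1.4866.
u_3 = a_3 + 5.0000·e_1 + 1.4866·e_2 = (0.5967, 0.8950, 0.7956).
‖u_3‖ = 1.3379, so e_3 = (0.4460, 0.6690, 0.5946).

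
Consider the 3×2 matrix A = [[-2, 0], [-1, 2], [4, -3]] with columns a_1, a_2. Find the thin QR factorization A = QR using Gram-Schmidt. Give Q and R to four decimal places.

Q = [[-0.4364, -0.6963], [-0.2182, 0.6963], [0.8729, -0.1741]], R = [[4.5826, -3.0551], [0.0000, 1.9149]]

a_1 = (-2, -1, 4); ‖a_1‖ = 4.5826, so q_1 = (-0.4364, -0.2182, 0.8729).
q_1·a_2 = (-0.4364)·0 + (-0.2182)·2 + 0.8729·(-3) = -3.0551.
u_2 = a_2 + 3.0551·q_1 = (-1.3333, 1.3333, -0.3333).
‖u_2‖ = 1.9149, so q_2 = (-0.6963, 0.6963, -0.1741).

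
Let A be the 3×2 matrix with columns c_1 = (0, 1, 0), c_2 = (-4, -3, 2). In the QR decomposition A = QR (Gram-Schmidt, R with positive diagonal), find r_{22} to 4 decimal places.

c_1 = (0, 1, 0); ‖c_1‖ = 1.0000, so e_1 = (0.0000, 1.0000, 0.0000).
e_1·c_2 = 0.0000·(-4) + 1.0000·(-3) + 0.0000·2 = -3.0000.
u_2 = c_2 + 3.0000·e_1 = (-4.0000, 0.0000, 2.0000).
r_{22} = ‖u_2‖ = 4.4721.

r_{22} = 4.4721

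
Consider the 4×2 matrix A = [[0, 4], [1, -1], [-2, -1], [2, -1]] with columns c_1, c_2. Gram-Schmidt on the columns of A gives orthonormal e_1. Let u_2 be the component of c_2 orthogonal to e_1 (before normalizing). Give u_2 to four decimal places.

c_1 = (0, 1, -2, 2); ‖c_1‖ = 3.0000, so e_1 = (0.0000, 0.3333, -0.6667, 0.6667).
e_1·c_2 = 0.0000·4 + 0.3333·(-1) + (-0.6667)·(-1) + 0.6667·(-1) = -0.3333.
u_2 = c_2 + 0.3333·e_1 = (4.0000, -0.8889, -1.2222, -0.7778).

u_2 = (4.0000, -0.8889, -1.2222, -0.7778)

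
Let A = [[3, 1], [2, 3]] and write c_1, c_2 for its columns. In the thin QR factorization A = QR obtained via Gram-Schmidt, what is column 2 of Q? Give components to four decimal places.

e_2 = (-0.5547, 0.8321)

e_1 = c_1/‖c_1‖ = (3, 2)/3.6056 = (0.8321, 0.5547).
r_{12} = e_1·c_2 = 2.4962.
u_2 = c_2 − 2.4962·e_1 = (-1.0769, 1.6154).
‖u_2‖ = 1.9415, so e_2 = (-0.5547, 0.8321).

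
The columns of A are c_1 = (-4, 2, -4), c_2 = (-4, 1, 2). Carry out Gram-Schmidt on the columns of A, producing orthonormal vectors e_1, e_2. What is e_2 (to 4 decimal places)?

e_1 = c_1/‖c_1‖ = (-4, 2, -4)/6.0000 = (-0.6667, 0.3333, -0.6667).
r_{12} = e_1·c_2 = 1.6667.
u_2 = c_2 − 1.6667·e_1 = (-2.8889, 0.4444, 3.1111).
‖u_2‖ = 4.2687, so e_2 = (-0.6768, 0.1041, 0.7288).

e_2 = (-0.6768, 0.1041, 0.7288)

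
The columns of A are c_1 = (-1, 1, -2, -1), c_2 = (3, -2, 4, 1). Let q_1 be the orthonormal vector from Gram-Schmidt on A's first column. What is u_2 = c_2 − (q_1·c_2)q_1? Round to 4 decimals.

c_1 = (-1, 1, -2, -1); ‖c_1‖ = 2.6458, so q_1 = (-0.3780, 0.3780, -0.7559, -0.3780).
q_1·c_2 = (-0.3780)·3 + 0.3780·(-2) + (-0.7559)·4 + (-0.3780)·1 = -5.2915.
u_2 = c_2 + 5.2915·q_1 = (1.0000, 0.0000, 0.0000, -1.0000).

u_2 = (1.0000, 0.0000, 0.0000, -1.0000)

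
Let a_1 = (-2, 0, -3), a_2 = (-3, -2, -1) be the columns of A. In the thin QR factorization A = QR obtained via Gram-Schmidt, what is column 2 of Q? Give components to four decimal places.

a_1 = (-2, 0, -3); ‖a_1‖ = 3.6056, so e_1 = (-0.5547, 0.0000, -0.8321).
e_1·a_2 = (-0.5547)·(-3) + 0.0000·(-2) + (-0.8321)·(-1) = 2.4962.
u_2 = a_2 − 2.4962·e_1 = (-1.6154, -2.0000, 1.0769).
‖u_2‖ = 2.7873, so e_2 = (-0.5795, -0.7175, 0.3864).

e_2 = (-0.5795, -0.7175, 0.3864)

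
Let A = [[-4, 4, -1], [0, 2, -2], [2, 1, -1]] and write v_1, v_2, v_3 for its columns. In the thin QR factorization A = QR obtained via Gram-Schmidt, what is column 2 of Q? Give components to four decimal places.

v_1 = (-4, 0, 2); ‖v_1‖ = 4.4721, so e_1 = (-0.8944, 0.0000, 0.4472).
e_1·v_2 = (-0.8944)·4 + 0.0000·2 + 0.4472·1 = -3.1305.
u_2 = v_2 + 3.1305·e_1 = (1.2000, 2.0000, 2.4000).
‖u_2‖ = 3.3466, so e_2 = (0.3586, 0.5976, 0.7171).

e_2 = (0.3586, 0.5976, 0.7171)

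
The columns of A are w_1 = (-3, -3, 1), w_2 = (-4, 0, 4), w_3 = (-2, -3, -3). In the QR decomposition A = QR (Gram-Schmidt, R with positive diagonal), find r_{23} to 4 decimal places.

r_{23} = -3.2771

w_1 = (-3, -3, 1); ‖w_1‖ = 4.3589, so q_1 = (-0.6882, -0.6882, 0.2294).
q_1·w_2 = (-0.6882)·(-4) + (-0.6882)·0 + 0.2294·4 = 3.6707.
u_2 = w_2 − 3.6707·q_1 = (-1.4737, 2.5263, 3.1579).
‖u_2‖ = 4.3042, so q_2 = (-0.3424, 0.5869, 0.7337).
r_{23} = q_2·w_3 = -3.2771.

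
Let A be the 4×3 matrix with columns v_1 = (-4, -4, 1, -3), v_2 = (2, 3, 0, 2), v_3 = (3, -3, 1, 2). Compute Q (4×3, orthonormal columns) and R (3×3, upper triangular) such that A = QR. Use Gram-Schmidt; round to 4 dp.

Q = [[-0.6172, -0.5006, 0.3392], [-0.6172, 0.5507, -0.5402], [0.1543, 0.6508, 0.6093], [-0.4629, 0.1502, 0.4711]], R = [[6.4807, -4.0119, -0.7715], [0.0000, 0.9512, -2.2028], [0.0000, 0.0000, 4.1896]]

v_1 = (-4, -4, 1, -3); ‖v_1‖ = 6.4807, so e_1 = (-0.6172, -0.6172, 0.1543, -0.4629).
e_1·v_2 = (-0.6172)·2 + (-0.6172)·3 + 0.1543·0 + (-0.4629)·2 = -4.0119.
u_2 = v_2 + 4.0119·e_1 = (-0.4762, 0.5238, 0.6190, 0.1429).
‖u_2‖ = 0.9512, so e_2 = (-0.5006, 0.5507, 0.6508, 0.1502).
e_1·v_3 = (-0.6172)·3 + (-0.6172)·(-3) + 0.1543·1 + (-0.4629)·2 = -0.7715; e_2·v_3 = (-0.5006)·3 + 0.5507·(-3) + 0.6508·1 + 0.1502·2 = -2.2028.
u_3 = v_3 + 0.7715·e_1 + 2.2028·e_2 = (1.4211, -2.2632, 2.5526, 1.9737).
‖u_3‖ = 4.1896, so e_3 = (0.3392, -0.5402, 0.6093, 0.4711).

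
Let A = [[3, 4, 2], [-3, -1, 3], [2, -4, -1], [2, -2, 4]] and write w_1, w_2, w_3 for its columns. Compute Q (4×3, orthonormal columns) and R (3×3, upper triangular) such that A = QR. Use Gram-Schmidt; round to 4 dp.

w_1 = (3, -3, 2, 2); ‖w_1‖ = 5.0990, so q_1 = (0.5883, -0.5883, 0.3922, 0.3922).
q_1·w_2 = 0.5883·4 + (-0.5883)·(-1) + 0.3922·(-4) + 0.3922·(-2) = 0.5883.
u_2 = w_2 − 0.5883·q_1 = (3.6538, -0.6538, -4.2308, -2.2308).
‖u_2‖ = 6.0542, so q_2 = (0.6035, -0.1080, -0.6988, -0.3685).
q_1·w_3 = 0.5883·2 + (-0.5883)·3 + 0.3922·(-1) + 0.3922·4 = 0.5883; q_2·w_3 = 0.6035·2 + (-0.1080)·3 + (-0.6988)·(-1) + (-0.3685)·4 = 0.1080.
u_3 = w_3 − 0.5883·q_1 − 0.1080·q_2 = (1.5887, 3.3578, -1.1553, 3.8090).
‖u_3‖ = 5.4445, so q_3 = (0.2918, 0.6167, -0.2122, 0.6996).

Q = [[0.5883, 0.6035, 0.2918], [-0.5883, -0.1080, 0.6167], [0.3922, -0.6988, -0.2122], [0.3922, -0.3685, 0.6996]], R = [[5.0990, 0.5883, 0.5883], [0.0000, 6.0542, 0.1080], [0.0000, 0.0000, 5.4445]]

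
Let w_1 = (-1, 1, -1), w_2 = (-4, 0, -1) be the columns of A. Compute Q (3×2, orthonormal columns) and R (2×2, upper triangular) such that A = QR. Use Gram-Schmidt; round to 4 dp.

w_1 = (-1, 1, -1); ‖w_1‖ = 1.7321, so q_1 = (-0.5774, 0.5774, -0.5774).
q_1·w_2 = (-0.5774)·(-4) + 0.5774·0 + (-0.5774)·(-1) = 2.8868.
u_2 = w_2 − 2.8868·q_1 = (-2.3333, -1.6667, 0.6667).
‖u_2‖ = 2.9439, so q_2 = (-0.7926, -0.5661, 0.2265).

Q = [[-0.5774, -0.7926], [0.5774, -0.5661], [-0.5774, 0.2265]], R = [[1.7321, 2.8868], [0.0000, 2.9439]]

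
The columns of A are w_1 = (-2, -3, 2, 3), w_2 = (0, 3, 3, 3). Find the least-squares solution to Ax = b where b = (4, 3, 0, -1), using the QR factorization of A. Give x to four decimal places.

x = (-0.8649, 0.4144)

w_1 = (-2, -3, 2, 3); ‖w_1‖ = 5.0990, so e_1 = (-0.3922, -0.5883, 0.3922, 0.5883).
e_1·w_2 = (-0.3922)·0 + (-0.5883)·3 + 0.3922·3 + 0.5883·3 = 1.1767.
u_2 = w_2 − 1.1767·e_1 = (0.4615, 3.6923, 2.5385, 2.3077).
‖u_2‖ = 5.0612, so e_2 = (0.0912, 0.7295, 0.5016, 0.4560).
Qᵀb = (-3.9223, 2.0974).
Back-substitute: x_2 = 2.0974/5.0612 = 0.4144.
x_1 = (-3.9223 − 1.1767·0.4144)/5.0990 = -0.8649.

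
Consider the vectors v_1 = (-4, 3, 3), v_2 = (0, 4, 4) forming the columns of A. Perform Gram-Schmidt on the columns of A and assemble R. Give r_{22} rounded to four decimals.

e_1 = v_1/‖v_1‖ = (-4, 3, 3)/5.8310 = (-0.6860, 0.5145, 0.5145).
r_{12} = e_1·v_2 = 4.1160.
u_2 = v_2 − 4.1160·e_1 = (2.8235, 1.8824, 1.8824).
r_{22} = ‖u_2‖ = 3.8806.

r_{22} = 3.8806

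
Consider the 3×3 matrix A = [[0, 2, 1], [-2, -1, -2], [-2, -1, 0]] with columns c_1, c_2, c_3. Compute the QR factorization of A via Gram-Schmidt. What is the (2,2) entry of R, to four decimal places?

r_{22} = 2.0000

c_1 = (0, -2, -2); ‖c_1‖ = 2.8284, so q_1 = (0.0000, -0.7071, -0.7071).
q_1·c_2 = 0.0000·2 + (-0.7071)·(-1) + (-0.7071)·(-1) = 1.4142.
u_2 = c_2 − 1.4142·q_1 = (2.0000, 0.0000, 0.0000).
r_{22} = ‖u_2‖ = 2.0000.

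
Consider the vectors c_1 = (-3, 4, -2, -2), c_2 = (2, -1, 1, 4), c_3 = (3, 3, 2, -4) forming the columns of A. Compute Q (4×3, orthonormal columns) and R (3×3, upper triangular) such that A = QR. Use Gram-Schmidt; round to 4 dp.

c_1 = (-3, 4, -2, -2); ‖c_1‖ = 5.7446, so e_1 = (-0.5222, 0.6963, -0.3482, -0.3482).
e_1·c_2 = (-0.5222)·2 + 0.6963·(-1) + (-0.3482)·1 + (-0.3482)·4 = -3.4816.
u_2 = c_2 + 3.4816·e_1 = (0.1818, 1.4242, -0.2121, 2.7879).
‖u_2‖ = 3.1431, so e_2 = (0.0578, 0.4531, -0.0675, 0.8870).
e_1·c_3 = (-0.5222)·3 + 0.6963·3 + (-0.3482)·2 + (-0.3482)·(-4) = 1.2185; e_2·c_3 = 0.0578·3 + 0.4531·3 + (-0.0675)·2 + 0.8870·(-4) = -2.1500.
u_3 = c_3 − 1.2185·e_1 + 2.1500·e_2 = (3.7607, 3.1258, 2.2791, -1.6687).
‖u_3‖ = 5.6474, so e_3 = (0.6659, 0.5535, 0.4036, -0.2955).

Q = [[-0.5222, 0.0578, 0.6659], [0.6963, 0.4531, 0.5535], [-0.3482, -0.0675, 0.4036], [-0.3482, 0.8870, -0.2955]], R = [[5.7446, -3.4816, 1.2185], [0.0000, 3.1431, -2.1500], [0.0000, 0.0000, 5.6474]]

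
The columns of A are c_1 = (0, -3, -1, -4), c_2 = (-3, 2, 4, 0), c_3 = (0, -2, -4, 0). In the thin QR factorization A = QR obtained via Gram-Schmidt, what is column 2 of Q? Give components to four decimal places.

q_2 = (-0.5982, 0.1687, 0.7209, -0.3067)

c_1 = (0, -3, -1, -4); ‖c_1‖ = 5.0990, so q_1 = (0.0000, -0.5883, -0.1961, -0.7845).
q_1·c_2 = 0.0000·(-3) + (-0.5883)·2 + (-0.1961)·4 + (-0.7845)·0 = -1.9612.
u_2 = c_2 + 1.9612·q_1 = (-3.0000, 0.8462, 3.6154, -1.5385).
‖u_2‖ = 5.0154, so q_2 = (-0.5982, 0.1687, 0.7209, -0.3067).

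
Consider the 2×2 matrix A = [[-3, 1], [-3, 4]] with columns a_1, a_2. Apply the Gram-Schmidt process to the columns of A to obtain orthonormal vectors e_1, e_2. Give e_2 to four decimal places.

e_2 = (-0.7071, 0.7071)

a_1 = (-3, -3); ‖a_1‖ = 4.2426, so e_1 = (-0.7071, -0.7071).
e_1·a_2 = (-0.7071)·1 + (-0.7071)·4 = -3.5355.
u_2 = a_2 + 3.5355·e_1 = (-1.5000, 1.5000).
‖u_2‖ = 2.1213, so e_2 = (-0.7071, 0.7071).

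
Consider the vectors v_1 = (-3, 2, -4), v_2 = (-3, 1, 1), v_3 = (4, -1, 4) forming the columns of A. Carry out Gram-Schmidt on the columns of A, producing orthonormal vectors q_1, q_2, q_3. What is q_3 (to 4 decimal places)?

q_1 = v_1/‖v_1‖ = (-3, 2, -4)/5.3852 = (-0.5571, 0.3714, -0.7428).
r_{12} = q_1·v_2 = 1.2999.
u_2 = v_2 − 1.2999·q_1 = (-2.2759, 0.5172, 1.9655).
‖u_2‖ = 3.0513, so q_2 = (-0.7459, 0.1695, 0.6442).
r_{13} = q_1·v_3 = -5.5709; r_{23} = q_2·v_3 = -0.5764.
u_3 = v_3 + 5.5709·q_1 + 0.5764·q_2 = (0.4667, 1.1667, 0.2333).
‖u_3‖ = 1.2780, so q_3 = (0.3651, 0.9129, 0.1826).

q_3 = (0.3651, 0.9129, 0.1826)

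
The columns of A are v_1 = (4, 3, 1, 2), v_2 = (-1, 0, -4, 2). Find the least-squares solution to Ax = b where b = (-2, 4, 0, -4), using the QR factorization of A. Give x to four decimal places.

v_1 = (4, 3, 1, 2); ‖v_1‖ = 5.4772, so e_1 = (0.7303, 0.5477, 0.1826, 0.3651).
e_1·v_2 = 0.7303·(-1) + 0.5477·0 + 0.1826·(-4) + 0.3651·2 = -0.7303.
u_2 = v_2 + 0.7303·e_1 = (-0.4667, 0.4000, -3.8667, 2.2667).
‖u_2‖ = 4.5240, so e_2 = (-0.1032, 0.0884, -0.8547, 0.5010).
Qᵀb = (-0.7303, -1.4441).
Back-substitute: x_2 = -1.4441/4.5240 = -0.3192.
x_1 = (-0.7303 + 0.7303·(-0.3192))/5.4772 = -0.1759.

x = (-0.1759, -0.3192)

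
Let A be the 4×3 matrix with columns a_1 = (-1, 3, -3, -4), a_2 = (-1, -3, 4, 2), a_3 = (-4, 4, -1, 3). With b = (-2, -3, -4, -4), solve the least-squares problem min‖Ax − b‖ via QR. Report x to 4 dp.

a_1 = (-1, 3, -3, -4); ‖a_1‖ = 5.9161, so e_1 = (-0.1690, 0.5071, -0.5071, -0.6761).
e_1·a_2 = (-0.1690)·(-1) + 0.5071·(-3) + (-0.5071)·4 + (-0.6761)·2 = -4.7329.
u_2 = a_2 + 4.7329·e_1 = (-1.8000, -0.6000, 1.6000, -1.2000).
‖u_2‖ = 2.7568, so e_2 = (-0.6529, -0.2176, 0.5804, -0.4353).
e_1·a_3 = (-0.1690)·(-4) + 0.5071·4 + (-0.5071)·(-1) + (-0.6761)·3 = 1.1832; e_2·a_3 = (-0.6529)·(-4) + (-0.2176)·4 + 0.5804·(-1) + (-0.4353)·3 = -0.1451.
u_3 = a_3 − 1.1832·e_1 + 0.1451·e_2 = (-3.8947, 3.3684, -0.3158, 3.7368).
‖u_3‖ = 6.3702, so e_3 = (-0.6114, 0.5288, -0.0496, 0.5866).
Qᵀb = (3.5496, 1.3784, -2.5117).
Back-substitute: x_3 = -2.5117/6.3702 = -0.3943.
x_2 = (1.3784 + 0.1451·(-0.3943))/2.7568 = 0.4792.
x_1 = (3.5496 + 4.7329·0.4792 − 1.1832·(-0.3943))/5.9161 = 1.0623.

x = (1.0623, 0.4792, -0.3943)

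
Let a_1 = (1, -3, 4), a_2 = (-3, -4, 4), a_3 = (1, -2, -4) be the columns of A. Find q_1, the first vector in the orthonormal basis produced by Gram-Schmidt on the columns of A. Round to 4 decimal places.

a_1 = (1, -3, 4); ‖a_1‖ = 5.0990, so q_1 = (0.1961, -0.5883, 0.7845).

q_1 = (0.1961, -0.5883, 0.7845)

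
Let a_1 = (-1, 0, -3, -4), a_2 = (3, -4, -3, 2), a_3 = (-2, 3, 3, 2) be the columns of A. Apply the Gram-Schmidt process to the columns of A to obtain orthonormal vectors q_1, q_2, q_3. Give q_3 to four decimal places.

q_3 = (-0.5119, 0.3218, -0.5705, 0.5558)

a_1 = (-1, 0, -3, -4); ‖a_1‖ = 5.0990, so q_1 = (-0.1961, 0.0000, -0.5883, -0.7845).
q_1·a_2 = (-0.1961)·3 + 0.0000·(-4) + (-0.5883)·(-3) + (-0.7845)·2 = -0.3922.
u_2 = a_2 + 0.3922·q_1 = (2.9231, -4.0000, -3.2308, 1.6923).
‖u_2‖ = 6.1519, so q_2 = (0.4751, -0.6502, -0.5252, 0.2751).
q_1·a_3 = (-0.1961)·(-2) + 0.0000·3 + (-0.5883)·3 + (-0.7845)·2 = -2.9417; q_2·a_3 = 0.4751·(-2) + (-0.6502)·3 + (-0.5252)·3 + 0.2751·2 = -3.9262.
u_3 = a_3 + 2.9417·q_1 + 3.9262·q_2 = (-0.7114, 0.4472, -0.7927, 0.7724).
‖u_3‖ = 1.3896, so q_3 = (-0.5119, 0.3218, -0.5705, 0.5558).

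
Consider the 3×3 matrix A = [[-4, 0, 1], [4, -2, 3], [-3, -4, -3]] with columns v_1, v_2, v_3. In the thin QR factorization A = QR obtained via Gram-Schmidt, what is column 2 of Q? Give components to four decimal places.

e_1 = v_1/‖v_1‖ = (-4, 4, -3)/6.4031 = (-0.6247, 0.6247, -0.4685).
r_{12} = e_1·v_2 = 0.6247.
u_2 = v_2 − 0.6247·e_1 = (0.3902, -2.3902, -3.7073).
‖u_2‖ = 4.4283, so e_2 = (0.0881, -0.5398, -0.8372).

e_2 = (0.0881, -0.5398, -0.8372)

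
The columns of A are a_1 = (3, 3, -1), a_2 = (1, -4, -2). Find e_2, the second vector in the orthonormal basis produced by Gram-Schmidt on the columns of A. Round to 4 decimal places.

a_1 = (3, 3, -1); ‖a_1‖ = 4.3589, so e_1 = (0.6882, 0.6882, -0.2294).
e_1·a_2 = 0.6882·1 + 0.6882·(-4) + (-0.2294)·(-2) = -1.6059.
u_2 = a_2 + 1.6059·e_1 = (2.1053, -2.8947, -2.3684).
‖u_2‖ = 4.2920, so e_2 = (0.4905, -0.6745, -0.5518).

e_2 = (0.4905, -0.6745, -0.5518)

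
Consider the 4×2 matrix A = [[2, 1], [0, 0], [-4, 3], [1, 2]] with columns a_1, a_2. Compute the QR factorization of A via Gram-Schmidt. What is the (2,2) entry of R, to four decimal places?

r_{22} = 3.3094

a_1 = (2, 0, -4, 1); ‖a_1‖ = 4.5826, so e_1 = (0.4364, 0.0000, -0.8729, 0.2182).
e_1·a_2 = 0.4364·1 + 0.0000·0 + (-0.8729)·3 + 0.2182·2 = -1.7457.
u_2 = a_2 + 1.7457·e_1 = (1.7619, 0.0000, 1.4762, 2.3810).
r_{22} = ‖u_2‖ = 3.3094.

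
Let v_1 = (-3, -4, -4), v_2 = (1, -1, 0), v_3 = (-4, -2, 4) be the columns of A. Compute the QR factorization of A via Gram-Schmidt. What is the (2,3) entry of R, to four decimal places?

r_{23} = -1.4923

v_1 = (-3, -4, -4); ‖v_1‖ = 6.4031, so e_1 = (-0.4685, -0.6247, -0.6247).
e_1·v_2 = (-0.4685)·1 + (-0.6247)·(-1) + (-0.6247)·0 = 0.1562.
u_2 = v_2 − 0.1562·e_1 = (1.0732, -0.9024, 0.0976).
‖u_2‖ = 1.4056, so e_2 = (0.7635, -0.6420, 0.0694).
r_{23} = e_2·v_3 = -1.4923.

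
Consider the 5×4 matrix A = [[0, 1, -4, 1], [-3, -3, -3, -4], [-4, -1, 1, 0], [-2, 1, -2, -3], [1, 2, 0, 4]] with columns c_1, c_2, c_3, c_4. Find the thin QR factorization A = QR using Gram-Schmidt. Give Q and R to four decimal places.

Q = [[0.0000, 0.3106, -0.7352, 0.3630], [-0.5477, -0.5280, -0.4645, 0.0974], [-0.7303, 0.2278, 0.4497, 0.3900], [-0.3651, 0.5798, -0.2038, -0.6771], [0.1826, 0.4866, -0.0025, 0.4982]], R = [[5.4772, 2.3735, 1.6432, 4.0166], [0.0000, 3.2197, -0.5901, 2.6296], [0.0000, 0.0000, 5.1915, 1.7243], [0.0000, 0.0000, 0.0000, 3.9973]]

q_1 = c_1/‖c_1‖ = (0, -3, -4, -2, 1)/5.4772 = (0.0000, -0.5477, -0.7303, -0.3651, 0.1826).
r_{12} = q_1·c_2 = 2.3735.
u_2 = c_2 − 2.3735·q_1 = (1.0000, -1.7000, 0.7333, 1.8667, 1.5667).
‖u_2‖ = 3.2197, so q_2 = (0.3106, -0.5280, 0.2278, 0.5798, 0.4866).
r_{13} = q_1·c_3 = 1.6432; r_{23} = q_2·c_3 = -0.5901.
u_3 = c_3 − 1.6432·q_1 + 0.5901·q_2 = (-3.8167, -2.4116, 2.3344, -1.0579, -0.0129).
‖u_3‖ = 5.1915, so q_3 = (-0.7352, -0.4645, 0.4497, -0.2038, -0.0025).
r_{14} = q_1·c_4 = 4.0166; r_{24} = q_2·c_4 = 2.6296; r_{34} = q_3·c_4 = 1.7243.
u_4 = c_4 − 4.0166·q_1 − 2.6296·q_2 − 1.7243·q_3 = (1.4510, 0.3894, 1.5591, -2.7065, 1.9914).
‖u_4‖ = 3.9973, so q_4 = (0.3630, 0.0974, 0.3900, -0.6771, 0.4982).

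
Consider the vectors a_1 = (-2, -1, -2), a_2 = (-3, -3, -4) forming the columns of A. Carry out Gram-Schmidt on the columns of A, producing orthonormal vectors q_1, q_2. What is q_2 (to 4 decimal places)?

a_1 = (-2, -1, -2); ‖a_1‖ = 3.0000, so q_1 = (-0.6667, -0.3333, -0.6667).
q_1·a_2 = (-0.6667)·(-3) + (-0.3333)·(-3) + (-0.6667)·(-4) = 5.6667.
u_2 = a_2 − 5.6667·q_1 = (0.7778, -1.1111, -0.2222).
‖u_2‖ = 1.3744, so q_2 = (0.5659, -0.8085, -0.1617).

q_2 = (0.5659, -0.8085, -0.1617)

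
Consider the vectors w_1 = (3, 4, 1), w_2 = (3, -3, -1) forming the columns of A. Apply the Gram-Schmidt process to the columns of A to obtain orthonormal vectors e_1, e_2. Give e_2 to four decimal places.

w_1 = (3, 4, 1); ‖w_1‖ = 5.0990, so e_1 = (0.5883, 0.7845, 0.1961).
e_1·w_2 = 0.5883·3 + 0.7845·(-3) + 0.1961·(-1) = -0.7845.
u_2 = w_2 + 0.7845·e_1 = (3.4615, -2.3846, -0.8462).
‖u_2‖ = 4.2877, so e_2 = (0.8073, -0.5561, -0.1973).

e_2 = (0.8073, -0.5561, -0.1973)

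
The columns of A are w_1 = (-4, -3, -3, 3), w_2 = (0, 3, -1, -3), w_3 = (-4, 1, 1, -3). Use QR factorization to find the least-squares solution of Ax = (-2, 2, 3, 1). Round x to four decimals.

q_1 = w_1/‖w_1‖ = (-4, -3, -3, 3)/6.5574 = (-0.6100, -0.4575, -0.4575, 0.4575).
r_{12} = q_1·w_2 = -2.2875.
u_2 = w_2 + 2.2875·q_1 = (-1.3953, 1.9535, -2.0465, -1.9535).
‖u_2‖ = 3.7105, so q_2 = (-0.3761, 0.5265, -0.5516, -0.5265).
r_{13} = q_1·w_3 = 0.1525; r_{23} = q_2·w_3 = 3.0586.
u_3 = w_3 − 0.1525·q_1 − 3.0586·q_2 = (-2.7568, -0.5405, 2.7568, -1.4595).
‖u_3‖ = 4.1978, so q_3 = (-0.6567, -0.1288, 0.6567, -0.3477).
Qᵀb = (-0.6100, -0.3761, 2.6784).
Back-substitute: x_3 = 2.6784/4.1978 = 0.6380.
x_2 = (-0.3761 − 3.0586·0.6380)/3.7105 = -0.6273.
x_1 = (-0.6100 + 2.2875·(-0.6273) − 0.1525·0.6380)/6.5574 = -0.3267.

x = (-0.3267, -0.6273, 0.6380)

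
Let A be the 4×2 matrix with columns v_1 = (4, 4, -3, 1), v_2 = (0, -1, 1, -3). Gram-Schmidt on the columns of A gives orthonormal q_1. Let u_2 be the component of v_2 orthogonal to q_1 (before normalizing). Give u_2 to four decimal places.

u_2 = (0.9524, -0.0476, 0.2857, -2.7619)

v_1 = (4, 4, -3, 1); ‖v_1‖ = 6.4807, so q_1 = (0.6172, 0.6172, -0.4629, 0.1543).
q_1·v_2 = 0.6172·0 + 0.6172·(-1) + (-0.4629)·1 + 0.1543·(-3) = -1.5430.
u_2 = v_2 + 1.5430·q_1 = (0.9524, -0.0476, 0.2857, -2.7619).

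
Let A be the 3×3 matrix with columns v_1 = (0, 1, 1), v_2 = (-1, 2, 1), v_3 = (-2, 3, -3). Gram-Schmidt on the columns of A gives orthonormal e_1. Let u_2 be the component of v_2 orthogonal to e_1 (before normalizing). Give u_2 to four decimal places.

v_1 = (0, 1, 1); ‖v_1‖ = 1.4142, so e_1 = (0.0000, 0.7071, 0.7071).
e_1·v_2 = 0.0000·(-1) + 0.7071·2 + 0.7071·1 = 2.1213.
u_2 = v_2 − 2.1213·e_1 = (-1.0000, 0.5000, -0.5000).

u_2 = (-1.0000, 0.5000, -0.5000)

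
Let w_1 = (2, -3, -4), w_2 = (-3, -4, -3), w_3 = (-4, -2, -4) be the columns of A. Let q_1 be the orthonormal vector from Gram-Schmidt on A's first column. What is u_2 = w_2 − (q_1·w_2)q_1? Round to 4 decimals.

u_2 = (-4.2414, -2.1379, -0.5172)

w_1 = (2, -3, -4); ‖w_1‖ = 5.3852, so q_1 = (0.3714, -0.5571, -0.7428).
q_1·w_2 = 0.3714·(-3) + (-0.5571)·(-4) + (-0.7428)·(-3) = 3.3425.
u_2 = w_2 − 3.3425·q_1 = (-4.2414, -2.1379, -0.5172).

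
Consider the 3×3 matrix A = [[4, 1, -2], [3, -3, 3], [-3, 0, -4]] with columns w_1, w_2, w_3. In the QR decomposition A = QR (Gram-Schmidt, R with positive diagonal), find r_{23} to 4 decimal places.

e_1 = w_1/‖w_1‖ = (4, 3, -3)/5.8310 = (0.6860, 0.5145, -0.5145).
r_{12} = e_1·w_2 = -0.8575.
u_2 = w_2 + 0.8575·e_1 = (1.5882, -2.5588, -0.4412).
‖u_2‖ = 3.0438, so e_2 = (0.5218, -0.8407, -0.1449).
r_{23} = e_2·w_3 = -2.9858.

r_{23} = -2.9858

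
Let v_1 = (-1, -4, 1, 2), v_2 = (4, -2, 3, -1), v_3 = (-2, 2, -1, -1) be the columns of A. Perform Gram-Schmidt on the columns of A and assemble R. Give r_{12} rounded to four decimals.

r_{12} = 1.0660

v_1 = (-1, -4, 1, 2); ‖v_1‖ = 4.6904, so e_1 = (-0.2132, -0.8528, 0.2132, 0.4264).
r_{12} = e_1·v_2 = 1.0660.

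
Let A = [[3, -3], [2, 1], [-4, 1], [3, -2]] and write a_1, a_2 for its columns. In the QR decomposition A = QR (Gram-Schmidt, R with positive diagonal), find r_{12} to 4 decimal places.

r_{12} = -2.7578

a_1 = (3, 2, -4, 3); ‖a_1‖ = 6.1644, so q_1 = (0.4867, 0.3244, -0.6489, 0.4867).
r_{12} = q_1·a_2 = -2.7578.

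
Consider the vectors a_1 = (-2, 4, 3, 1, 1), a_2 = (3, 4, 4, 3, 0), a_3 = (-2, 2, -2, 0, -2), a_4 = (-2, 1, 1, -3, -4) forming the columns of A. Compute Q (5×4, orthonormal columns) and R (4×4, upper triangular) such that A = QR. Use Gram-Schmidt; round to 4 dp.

a_1 = (-2, 4, 3, 1, 1); ‖a_1‖ = 5.5678, so q_1 = (-0.3592, 0.7184, 0.5388, 0.1796, 0.1796).
q_1·a_2 = (-0.3592)·3 + 0.7184·4 + 0.5388·4 + 0.1796·3 + 0.1796·0 = 4.4901.
u_2 = a_2 − 4.4901·q_1 = (4.6129, 0.7742, 1.5806, 2.1935, -0.8065).
‖u_2‖ = 5.4625, so q_2 = (0.8445, 0.1417, 0.2894, 0.4016, -0.1476).
q_1·a_3 = (-0.3592)·(-2) + 0.7184·2 + 0.5388·(-2) + 0.1796·0 + 0.1796·(-2) = 0.7184; q_2·a_3 = 0.8445·(-2) + 0.1417·2 + 0.2894·(-2) + 0.4016·0 + (-0.1476)·(-2) = -1.6889.
u_3 = a_3 − 0.7184·q_1 + 1.6889·q_2 = (-0.3157, 1.7232, -1.8984, 0.5492, -2.3784).
‖u_3‖ = 3.5541, so q_3 = (-0.0888, 0.4849, -0.5341, 0.1545, -0.6692).
q_1·a_4 = (-0.3592)·(-2) + 0.7184·1 + 0.5388·1 + 0.1796·(-3) + 0.1796·(-4) = 0.7184; q_2·a_4 = 0.8445·(-2) + 0.1417·1 + 0.2894·1 + 0.4016·(-3) + (-0.1476)·(-4) = -1.8720; q_3·a_4 = (-0.0888)·(-2) + 0.4849·1 + (-0.5341)·1 + 0.1545·(-3) + (-0.6692)·(-4) = 2.3416.
u_4 = a_4 − 0.7184·q_1 + 1.8720·q_2 − 2.3416·q_3 = (0.0469, -0.3862, 2.4053, -2.7391, -2.8384).
‖u_4‖ = 4.6364, so q_4 = (0.0101, -0.0833, 0.5188, -0.5908, -0.6122).

Q = [[-0.3592, 0.8445, -0.0888, 0.0101], [0.7184, 0.1417, 0.4849, -0.0833], [0.5388, 0.2894, -0.5341, 0.5188], [0.1796, 0.4016, 0.1545, -0.5908], [0.1796, -0.1476, -0.6692, -0.6122]], R = [[5.5678, 4.4901, 0.7184, 0.7184], [0.0000, 5.4625, -1.6889, -1.8720], [0.0000, 0.0000, 3.5541, 2.3416], [0.0000, 0.0000, 0.0000, 4.6364]]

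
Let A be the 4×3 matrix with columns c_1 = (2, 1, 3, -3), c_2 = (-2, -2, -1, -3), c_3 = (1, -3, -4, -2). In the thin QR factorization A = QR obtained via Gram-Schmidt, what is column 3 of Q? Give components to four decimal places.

e_3 = (0.7679, -0.2767, -0.5604, -0.1407)

c_1 = (2, 1, 3, -3); ‖c_1‖ = 4.7958, so e_1 = (0.4170, 0.2085, 0.6255, -0.6255).
e_1·c_2 = 0.4170·(-2) + 0.2085·(-2) + 0.6255·(-1) + (-0.6255)·(-3) = 0.0000.
u_2 = c_2 + 0.0000·e_1 = (-2.0000, -2.0000, -1.0000, -3.0000).
‖u_2‖ = 4.2426, so e_2 = (-0.4714, -0.4714, -0.2357, -0.7071).
e_1·c_3 = 0.4170·1 + 0.2085·(-3) + 0.6255·(-4) + (-0.6255)·(-2) = -1.4596; e_2·c_3 = (-0.4714)·1 + (-0.4714)·(-3) + (-0.2357)·(-4) + (-0.7071)·(-2) = 3.2998.
u_3 = c_3 + 1.4596·e_1 − 3.2998·e_2 = (3.1643, -1.1401, -2.3092, -0.5797).
‖u_3‖ = 4.1208, so e_3 = (0.7679, -0.2767, -0.5604, -0.1407).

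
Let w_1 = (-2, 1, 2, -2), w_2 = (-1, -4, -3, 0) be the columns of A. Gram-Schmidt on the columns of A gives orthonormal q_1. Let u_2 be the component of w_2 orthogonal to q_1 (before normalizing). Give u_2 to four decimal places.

w_1 = (-2, 1, 2, -2); ‖w_1‖ = 3.6056, so q_1 = (-0.5547, 0.2774, 0.5547, -0.5547).
q_1·w_2 = (-0.5547)·(-1) + 0.2774·(-4) + 0.5547·(-3) + (-0.5547)·0 = -2.2188.
u_2 = w_2 + 2.2188·q_1 = (-2.2308, -3.3846, -1.7692, -1.2308).

u_2 = (-2.2308, -3.3846, -1.7692, -1.2308)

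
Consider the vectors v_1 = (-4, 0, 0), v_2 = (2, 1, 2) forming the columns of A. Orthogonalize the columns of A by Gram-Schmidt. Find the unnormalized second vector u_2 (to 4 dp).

u_2 = (0.0000, 1.0000, 2.0000)

e_1 = v_1/‖v_1‖ = (-4, 0, 0)/4.0000 = (-1.0000, 0.0000, 0.0000).
r_{12} = e_1·v_2 = -2.0000.
u_2 = v_2 + 2.0000·e_1 = (0.0000, 1.0000, 2.0000).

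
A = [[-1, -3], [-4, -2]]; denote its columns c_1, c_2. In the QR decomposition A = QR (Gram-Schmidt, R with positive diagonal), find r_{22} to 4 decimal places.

c_1 = (-1, -4); ‖c_1‖ = 4.1231, so q_1 = (-0.2425, -0.9701).
q_1·c_2 = (-0.2425)·(-3) + (-0.9701)·(-2) = 2.6679.
u_2 = c_2 − 2.6679·q_1 = (-2.3529, 0.5882).
r_{22} = ‖u_2‖ = 2.4254.

r_{22} = 2.4254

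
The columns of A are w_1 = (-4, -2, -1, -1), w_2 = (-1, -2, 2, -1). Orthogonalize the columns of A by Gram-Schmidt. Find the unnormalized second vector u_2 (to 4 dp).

w_1 = (-4, -2, -1, -1); ‖w_1‖ = 4.6904, so q_1 = (-0.8528, -0.4264, -0.2132, -0.2132).
q_1·w_2 = (-0.8528)·(-1) + (-0.4264)·(-2) + (-0.2132)·2 + (-0.2132)·(-1) = 1.4924.
u_2 = w_2 − 1.4924·q_1 = (0.2727, -1.3636, 2.3182, -0.6818).

u_2 = (0.2727, -1.3636, 2.3182, -0.6818)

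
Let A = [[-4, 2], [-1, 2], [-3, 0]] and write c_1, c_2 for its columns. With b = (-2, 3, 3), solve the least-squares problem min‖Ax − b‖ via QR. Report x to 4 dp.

e_1 = c_1/‖c_1‖ = (-4, -1, -3)/5.0990 = (-0.7845, -0.1961, -0.5883).
r_{12} = e_1·c_2 = -1.9612.
u_2 = c_2 + 1.9612·e_1 = (0.4615, 1.6154, -1.1538).
‖u_2‖ = 2.0381, so e_2 = (0.2265, 0.7926, -0.5661).
Qᵀb = (-0.7845, 0.2265).
Back-substitute: x_2 = 0.2265/2.0381 = 0.1111.
x_1 = (-0.7845 + 1.9612·0.1111)/5.0990 = -0.1111.

x = (-0.1111, 0.1111)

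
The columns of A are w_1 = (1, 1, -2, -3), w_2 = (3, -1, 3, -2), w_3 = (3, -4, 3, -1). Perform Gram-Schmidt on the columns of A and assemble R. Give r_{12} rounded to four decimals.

r_{12} = 0.5164

w_1 = (1, 1, -2, -3); ‖w_1‖ = 3.8730, so q_1 = (0.2582, 0.2582, -0.5164, -0.7746).
r_{12} = q_1·w_2 = 0.5164.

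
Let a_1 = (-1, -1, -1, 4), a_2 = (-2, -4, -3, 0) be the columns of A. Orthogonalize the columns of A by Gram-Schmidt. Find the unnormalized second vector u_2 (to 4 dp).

u_2 = (-1.5263, -3.5263, -2.5263, -1.8947)

a_1 = (-1, -1, -1, 4); ‖a_1‖ = 4.3589, so e_1 = (-0.2294, -0.2294, -0.2294, 0.9177).
e_1·a_2 = (-0.2294)·(-2) + (-0.2294)·(-4) + (-0.2294)·(-3) + 0.9177·0 = 2.0647.
u_2 = a_2 − 2.0647·e_1 = (-1.5263, -3.5263, -2.5263, -1.8947).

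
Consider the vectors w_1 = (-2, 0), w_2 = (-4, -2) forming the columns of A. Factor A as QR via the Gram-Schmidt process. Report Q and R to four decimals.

Q = [[-1.0000, 0.0000], [0.0000, -1.0000]], R = [[2.0000, 4.0000], [0.0000, 2.0000]]

e_1 = w_1/‖w_1‖ = (-2, 0)/2.0000 = (-1.0000, 0.0000).
r_{12} = e_1·w_2 = 4.0000.
u_2 = w_2 − 4.0000·e_1 = (0.0000, -2.0000).
‖u_2‖ = 2.0000, so e_2 = (0.0000, -1.0000).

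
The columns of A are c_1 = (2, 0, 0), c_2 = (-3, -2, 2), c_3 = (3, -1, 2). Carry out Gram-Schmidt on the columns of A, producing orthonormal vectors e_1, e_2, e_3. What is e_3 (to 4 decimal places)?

e_3 = (0.0000, 0.7071, 0.7071)

e_1 = c_1/‖c_1‖ = (2, 0, 0)/2.0000 = (1.0000, 0.0000, 0.0000).
r_{12} = e_1·c_2 = -3.0000.
u_2 = c_2 + 3.0000·e_1 = (0.0000, -2.0000, 2.0000).
‖u_2‖ = 2.8284, so e_2 = (0.0000, -0.7071, 0.7071).
r_{13} = e_1·c_3 = 3.0000; r_{23} = e_2·c_3 = 2.1213.
u_3 = c_3 − 3.0000·e_1 − 2.1213·e_2 = (0.0000, 0.5000, 0.5000).
‖u_3‖ = 0.7071, so e_3 = (0.0000, 0.7071, 0.7071).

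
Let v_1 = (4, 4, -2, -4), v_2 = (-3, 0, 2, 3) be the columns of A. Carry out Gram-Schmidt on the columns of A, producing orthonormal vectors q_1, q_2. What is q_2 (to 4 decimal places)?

v_1 = (4, 4, -2, -4); ‖v_1‖ = 7.2111, so q_1 = (0.5547, 0.5547, -0.2774, -0.5547).
q_1·v_2 = 0.5547·(-3) + 0.5547·0 + (-0.2774)·2 + (-0.5547)·3 = -3.8829.
u_2 = v_2 + 3.8829·q_1 = (-0.8462, 2.1538, 0.9231, 0.8462).
‖u_2‖ = 2.6312, so q_2 = (-0.3216, 0.8186, 0.3508, 0.3216).

q_2 = (-0.3216, 0.8186, 0.3508, 0.3216)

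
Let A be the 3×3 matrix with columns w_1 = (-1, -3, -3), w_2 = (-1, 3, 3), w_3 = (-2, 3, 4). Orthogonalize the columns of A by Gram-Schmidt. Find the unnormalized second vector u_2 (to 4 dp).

w_1 = (-1, -3, -3); ‖w_1‖ = 4.3589, so q_1 = (-0.2294, -0.6882, -0.6882).
q_1·w_2 = (-0.2294)·(-1) + (-0.6882)·3 + (-0.6882)·3 = -3.9001.
u_2 = w_2 + 3.9001·q_1 = (-1.8947, 0.3158, 0.3158).

u_2 = (-1.8947, 0.3158, 0.3158)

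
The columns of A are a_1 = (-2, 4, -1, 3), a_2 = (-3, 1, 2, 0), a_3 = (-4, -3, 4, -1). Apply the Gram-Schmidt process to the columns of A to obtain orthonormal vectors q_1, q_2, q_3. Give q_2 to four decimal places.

a_1 = (-2, 4, -1, 3); ‖a_1‖ = 5.4772, so q_1 = (-0.3651, 0.7303, -0.1826, 0.5477).
q_1·a_2 = (-0.3651)·(-3) + 0.7303·1 + (-0.1826)·2 + 0.5477·0 = 1.4606.
u_2 = a_2 − 1.4606·q_1 = (-2.4667, -0.0667, 2.2667, -0.8000).
‖u_2‖ = 3.4448, so q_2 = (-0.7161, -0.0194, 0.6580, -0.2322).

q_2 = (-0.7161, -0.0194, 0.6580, -0.2322)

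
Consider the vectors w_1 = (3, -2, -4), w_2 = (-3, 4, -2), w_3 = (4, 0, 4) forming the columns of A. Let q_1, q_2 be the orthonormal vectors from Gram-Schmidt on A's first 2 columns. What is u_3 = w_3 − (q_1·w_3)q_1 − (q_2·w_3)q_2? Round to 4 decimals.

u_3 = (2.7368, 2.4632, 0.8211)

q_1 = w_1/‖w_1‖ = (3, -2, -4)/5.3852 = (0.5571, -0.3714, -0.7428).
r_{12} = q_1·w_2 = -1.6713.
u_2 = w_2 + 1.6713·q_1 = (-2.0690, 3.3793, -3.2414).
‖u_2‖ = 5.1193, so q_2 = (-0.4042, 0.6601, -0.6332).
r_{13} = q_1·w_3 = -0.7428; r_{23} = q_2·w_3 = -4.1493.
u_3 = w_3 + 0.7428·q_1 + 4.1493·q_2 = (2.7368, 2.4632, 0.8211).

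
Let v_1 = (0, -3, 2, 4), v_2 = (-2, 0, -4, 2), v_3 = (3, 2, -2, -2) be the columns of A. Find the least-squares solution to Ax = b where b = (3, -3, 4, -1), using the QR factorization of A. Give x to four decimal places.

x = (0.6454, -0.9735, 0.3177)

q_1 = v_1/‖v_1‖ = (0, -3, 2, 4)/5.3852 = (0.0000, -0.5571, 0.3714, 0.7428).
r_{12} = q_1·v_2 = 0.0000.
u_2 = v_2 + 0.0000·q_1 = (-2.0000, 0.0000, -4.0000, 2.0000).
‖u_2‖ = 4.8990, so q_2 = (-0.4082, 0.0000, -0.8165, 0.4082).
r_{13} = q_1·v_3 = -3.3425; r_{23} = q_2·v_3 = -0.4082.
u_3 = v_3 + 3.3425·q_1 + 0.4082·q_2 = (2.8333, 0.1379, -1.0920, 0.6494).
‖u_3‖ = 3.1082, so q_3 = (0.9116, 0.0444, -0.3513, 0.2089).
Qᵀb = (2.4140, -4.8990, 0.9874).
Back-substitute: x_3 = 0.9874/3.1082 = 0.3177.
x_2 = (-4.8990 + 0.4082·0.3177)/4.8990 = -0.9735.
x_1 = (2.4140 + 0.0000·(-0.9735) + 3.3425·0.3177)/5.3852 = 0.6454.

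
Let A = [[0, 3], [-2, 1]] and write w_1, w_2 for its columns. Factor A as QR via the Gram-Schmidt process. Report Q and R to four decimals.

w_1 = (0, -2); ‖w_1‖ = 2.0000, so q_1 = (0.0000, -1.0000).
q_1·w_2 = 0.0000·3 + (-1.0000)·1 = -1.0000.
u_2 = w_2 + 1.0000·q_1 = (3.0000, 0.0000).
‖u_2‖ = 3.0000, so q_2 = (1.0000, 0.0000).

Q = [[0.0000, 1.0000], [-1.0000, 0.0000]], R = [[2.0000, -1.0000], [0.0000, 3.0000]]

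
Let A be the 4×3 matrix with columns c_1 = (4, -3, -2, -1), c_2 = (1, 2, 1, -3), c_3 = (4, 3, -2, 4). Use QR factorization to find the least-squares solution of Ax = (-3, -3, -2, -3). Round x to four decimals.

q_1 = c_1/‖c_1‖ = (4, -3, -2, -1)/5.4772 = (0.7303, -0.5477, -0.3651, -0.1826).
r_{12} = q_1·c_2 = -0.1826.
u_2 = c_2 + 0.1826·q_1 = (1.1333, 1.9000, 0.9333, -3.0333).
‖u_2‖ = 3.8687, so q_2 = (0.2930, 0.4911, 0.2413, -0.7841).
r_{13} = q_1·c_3 = 1.2780; r_{23} = q_2·c_3 = -0.9736.
u_3 = c_3 − 1.2780·q_1 + 0.9736·q_2 = (3.3519, 4.1782, -1.2984, 3.4699).
‖u_3‖ = 6.5130, so q_3 = (0.5146, 0.6415, -0.1994, 0.5328).
Qᵀb = (0.7303, -0.4825, -4.6681).
Back-substitute: x_3 = -4.6681/6.5130 = -0.7167.
x_2 = (-0.4825 + 0.9736·(-0.7167))/3.8687 = -0.3051.
x_1 = (0.7303 + 0.1826·(-0.3051) − 1.2780·(-0.7167))/5.4772 = 0.2904.

x = (0.2904, -0.3051, -0.7167)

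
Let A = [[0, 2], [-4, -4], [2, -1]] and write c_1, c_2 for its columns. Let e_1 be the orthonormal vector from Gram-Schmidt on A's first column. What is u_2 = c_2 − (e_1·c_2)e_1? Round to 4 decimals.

c_1 = (0, -4, 2); ‖c_1‖ = 4.4721, so e_1 = (0.0000, -0.8944, 0.4472).
e_1·c_2 = 0.0000·2 + (-0.8944)·(-4) + 0.4472·(-1) = 3.1305.
u_2 = c_2 − 3.1305·e_1 = (2.0000, -1.2000, -2.4000).

u_2 = (2.0000, -1.2000, -2.4000)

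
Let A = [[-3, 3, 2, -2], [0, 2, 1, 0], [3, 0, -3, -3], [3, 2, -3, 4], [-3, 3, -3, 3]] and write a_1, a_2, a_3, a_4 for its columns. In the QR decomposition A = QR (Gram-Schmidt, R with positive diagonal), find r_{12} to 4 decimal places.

a_1 = (-3, 0, 3, 3, -3); ‖a_1‖ = 6.0000, so e_1 = (-0.5000, 0.0000, 0.5000, 0.5000, -0.5000).
r_{12} = e_1·a_2 = -2.0000.

r_{12} = -2.0000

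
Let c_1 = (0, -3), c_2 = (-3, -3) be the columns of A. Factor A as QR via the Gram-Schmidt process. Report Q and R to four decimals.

Q = [[0.0000, -1.0000], [-1.0000, 0.0000]], R = [[3.0000, 3.0000], [0.0000, 3.0000]]

c_1 = (0, -3); ‖c_1‖ = 3.0000, so e_1 = (0.0000, -1.0000).
e_1·c_2 = 0.0000·(-3) + (-1.0000)·(-3) = 3.0000.
u_2 = c_2 − 3.0000·e_1 = (-3.0000, 0.0000).
‖u_2‖ = 3.0000, so e_2 = (-1.0000, 0.0000).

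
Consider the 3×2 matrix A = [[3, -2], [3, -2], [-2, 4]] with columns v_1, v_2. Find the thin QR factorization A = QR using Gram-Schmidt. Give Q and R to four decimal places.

e_1 = v_1/‖v_1‖ = (3, 3, -2)/4.6904 = (0.6396, 0.6396, -0.4264).
r_{12} = e_1·v_2 = -4.2640.
u_2 = v_2 + 4.2640·e_1 = (0.7273, 0.7273, 2.1818).
‖u_2‖ = 2.4121, so e_2 = (0.3015, 0.3015, 0.9045).

Q = [[0.6396, 0.3015], [0.6396, 0.3015], [-0.4264, 0.9045]], R = [[4.6904, -4.2640], [0.0000, 2.4121]]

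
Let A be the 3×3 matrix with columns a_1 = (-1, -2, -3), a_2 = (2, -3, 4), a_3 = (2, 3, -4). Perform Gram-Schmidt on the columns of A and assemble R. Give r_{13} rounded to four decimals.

r_{13} = 1.0690

a_1 = (-1, -2, -3); ‖a_1‖ = 3.7417, so e_1 = (-0.2673, -0.5345, -0.8018).
r_{13} = e_1·a_3 = 1.0690.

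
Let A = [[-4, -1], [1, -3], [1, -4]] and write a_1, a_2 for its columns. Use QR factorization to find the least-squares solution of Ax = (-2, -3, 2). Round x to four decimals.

x = (0.4161, 0.1634)

a_1 = (-4, 1, 1); ‖a_1‖ = 4.2426, so e_1 = (-0.9428, 0.2357, 0.2357).
e_1·a_2 = (-0.9428)·(-1) + 0.2357·(-3) + 0.2357·(-4) = -0.7071.
u_2 = a_2 + 0.7071·e_1 = (-1.6667, -2.8333, -3.8333).
‖u_2‖ = 5.0498, so e_2 = (-0.3300, -0.5611, -0.7591).
Qᵀb = (1.6499, 0.8251).
Back-substitute: x_2 = 0.8251/5.0498 = 0.1634.
x_1 = (1.6499 + 0.7071·0.1634)/4.2426 = 0.4161.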